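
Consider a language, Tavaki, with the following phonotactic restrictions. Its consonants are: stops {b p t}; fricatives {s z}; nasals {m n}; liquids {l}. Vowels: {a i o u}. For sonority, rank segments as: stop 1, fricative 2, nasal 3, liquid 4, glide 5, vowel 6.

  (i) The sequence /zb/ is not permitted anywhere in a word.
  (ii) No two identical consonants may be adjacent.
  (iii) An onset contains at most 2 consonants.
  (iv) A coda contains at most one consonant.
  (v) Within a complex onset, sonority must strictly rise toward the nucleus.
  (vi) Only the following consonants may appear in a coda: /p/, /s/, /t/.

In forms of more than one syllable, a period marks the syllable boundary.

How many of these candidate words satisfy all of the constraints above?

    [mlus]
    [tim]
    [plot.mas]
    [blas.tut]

[mlus] — σ1 onset /ml/ (3→4 rises), coda /s/ ok → phonotactically legal
[tim] — violates constraint (vi): syllable 1 coda contains /m/, which is not a licensed coda consonant → phonotactically illegal
[plot.mas] — σ1 onset /pl/ (1→4 rises), coda /t/ ok; σ2 onset /m/, coda /s/ ok → phonotactically legal
[blas.tut] — σ1 onset /bl/ (1→4 rises), coda /s/ ok; σ2 onset /t/, coda /t/ ok → phonotactically legal
Phonotactically legal: [mlus], [plot.mas], [blas.tut] → 3.

3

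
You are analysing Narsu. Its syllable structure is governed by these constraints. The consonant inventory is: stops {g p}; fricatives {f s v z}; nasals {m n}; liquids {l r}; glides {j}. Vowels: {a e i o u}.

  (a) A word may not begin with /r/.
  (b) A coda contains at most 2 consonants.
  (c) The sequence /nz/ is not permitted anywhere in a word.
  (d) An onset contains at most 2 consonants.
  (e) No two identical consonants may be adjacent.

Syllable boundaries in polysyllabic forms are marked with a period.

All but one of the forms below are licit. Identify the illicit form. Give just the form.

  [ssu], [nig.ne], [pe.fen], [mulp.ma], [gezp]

[ssu]

[ssu] — violates constraint (e): adjacent identical consonants /ss/ → illicit
[nig.ne] — σ1 onset /n/, coda /g/ ok; σ2 onset /n/, coda /∅/ ok → licit
[pe.fen] — σ1 onset /p/, coda /∅/ ok; σ2 onset /f/, coda /n/ ok → licit
[mulp.ma] — σ1 onset /m/, coda /lp/ (2C) ok; σ2 onset /m/, coda /∅/ ok → licit
[gezp] — σ1 onset /g/, coda /zp/ (2C) ok → licit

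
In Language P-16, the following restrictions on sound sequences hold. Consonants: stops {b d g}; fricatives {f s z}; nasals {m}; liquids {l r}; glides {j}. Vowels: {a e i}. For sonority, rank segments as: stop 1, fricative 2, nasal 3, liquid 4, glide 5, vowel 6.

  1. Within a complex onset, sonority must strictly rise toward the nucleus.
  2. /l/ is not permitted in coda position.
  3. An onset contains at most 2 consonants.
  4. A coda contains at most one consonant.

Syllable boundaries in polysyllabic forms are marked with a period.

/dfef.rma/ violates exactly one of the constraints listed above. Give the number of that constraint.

1

/dfef.rma/: syllable 2 onset /rm/: /r/ (liquid, 4) → /m/ (nasal, 3) does not rise.
This is a violation of constraint 1: "Within a complex onset, sonority must strictly rise toward the nucleus."
The remaining constraints (2, 3, 4) are satisfied.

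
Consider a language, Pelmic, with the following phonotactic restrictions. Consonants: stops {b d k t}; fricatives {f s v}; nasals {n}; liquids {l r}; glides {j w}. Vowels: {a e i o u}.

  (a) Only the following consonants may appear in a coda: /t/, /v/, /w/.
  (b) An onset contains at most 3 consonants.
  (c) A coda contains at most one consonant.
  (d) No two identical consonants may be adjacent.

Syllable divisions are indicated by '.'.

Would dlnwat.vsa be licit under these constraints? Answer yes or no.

no

dlnwat.vsa — violates constraint (b): syllable 1 onset /dlnw/ has 4 consonants (> 3) → illicit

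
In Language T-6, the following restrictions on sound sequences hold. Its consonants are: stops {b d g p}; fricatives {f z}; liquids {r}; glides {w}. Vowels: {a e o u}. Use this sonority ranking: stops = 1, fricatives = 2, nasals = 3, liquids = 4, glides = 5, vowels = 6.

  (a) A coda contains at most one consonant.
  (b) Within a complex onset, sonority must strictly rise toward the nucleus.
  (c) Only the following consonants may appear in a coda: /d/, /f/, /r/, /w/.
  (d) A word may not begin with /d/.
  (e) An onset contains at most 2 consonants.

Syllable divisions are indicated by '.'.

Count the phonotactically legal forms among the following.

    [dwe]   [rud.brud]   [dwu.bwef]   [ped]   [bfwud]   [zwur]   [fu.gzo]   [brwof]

[dwe] — violates constraint (d): word begins with /d/ → phonotactically illegal
[rud.brud] — σ1 onset /r/, coda /d/ ok; σ2 onset /br/ (1→4 rises), coda /d/ ok → phonotactically legal
[dwu.bwef] — violates constraint (d): word begins with /d/ → phonotactically illegal
[ped] — σ1 onset /p/, coda /d/ ok → phonotactically legal
[bfwud] — violates constraint (e): syllable 1 onset /bfw/ has 3 consonants (> 2) → phonotactically illegal
[zwur] — σ1 onset /zw/ (2→5 rises), coda /r/ ok → phonotactically legal
[fu.gzo] — σ1 onset /f/, coda /∅/ ok; σ2 onset /gz/ (1→2 rises), coda /∅/ ok → phonotactically legal
[brwof] — violates constraint (e): syllable 1 onset /brw/ has 3 consonants (> 2) → phonotactically illegal
Phonotactically legal: [rud.brud], [ped], [zwur], [fu.gzo] → 4.

4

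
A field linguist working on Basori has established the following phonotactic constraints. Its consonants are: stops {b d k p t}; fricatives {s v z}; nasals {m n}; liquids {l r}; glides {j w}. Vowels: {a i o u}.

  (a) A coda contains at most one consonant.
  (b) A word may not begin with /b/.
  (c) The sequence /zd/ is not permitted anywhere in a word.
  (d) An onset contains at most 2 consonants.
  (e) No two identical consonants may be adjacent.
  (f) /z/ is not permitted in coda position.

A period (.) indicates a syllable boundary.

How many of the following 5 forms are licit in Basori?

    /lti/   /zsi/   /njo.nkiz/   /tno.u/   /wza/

/lti/ — σ1 onset /lt/ (2C), coda /∅/ ok → licit
/zsi/ — σ1 onset /zs/ (2C), coda /∅/ ok → licit
/njo.nkiz/ — violates constraint (f): syllable 2 coda contains /z/ → illicit
/tno.u/ — σ1 onset /tn/ (2C), coda /∅/ ok; σ2 onset /∅/, coda /∅/ ok → licit
/wza/ — σ1 onset /wz/ (2C), coda /∅/ ok → licit
Licit: /lti/, /zsi/, /tno.u/, /wza/ → 4.

4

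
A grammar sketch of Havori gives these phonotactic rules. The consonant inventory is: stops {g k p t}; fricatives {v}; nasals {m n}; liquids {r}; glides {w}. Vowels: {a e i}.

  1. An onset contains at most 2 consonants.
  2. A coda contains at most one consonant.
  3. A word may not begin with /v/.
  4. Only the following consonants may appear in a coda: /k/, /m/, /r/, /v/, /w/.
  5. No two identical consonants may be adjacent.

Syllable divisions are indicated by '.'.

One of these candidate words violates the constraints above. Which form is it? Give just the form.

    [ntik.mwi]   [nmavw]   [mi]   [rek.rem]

[nmavw]

[ntik.mwi] — σ1 onset /nt/ (2C), coda /k/ ok; σ2 onset /mw/ (2C), coda /∅/ ok → permitted
[nmavw] — violates constraint 2: syllable 1 coda /vw/ has 2 consonants (> 1) → not permitted
[mi] — σ1 onset /m/, coda /∅/ ok → permitted
[rek.rem] — σ1 onset /r/, coda /k/ ok; σ2 onset /r/, coda /m/ ok → permitted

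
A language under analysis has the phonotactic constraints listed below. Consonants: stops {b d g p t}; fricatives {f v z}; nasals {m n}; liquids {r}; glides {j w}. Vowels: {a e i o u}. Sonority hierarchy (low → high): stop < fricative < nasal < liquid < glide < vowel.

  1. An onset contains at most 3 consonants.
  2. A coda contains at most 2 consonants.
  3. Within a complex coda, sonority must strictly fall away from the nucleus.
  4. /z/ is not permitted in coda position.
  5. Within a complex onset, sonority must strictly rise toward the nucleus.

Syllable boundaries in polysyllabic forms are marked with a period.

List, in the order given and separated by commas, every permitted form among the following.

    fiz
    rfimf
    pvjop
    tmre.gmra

pvjop, tmre.gmra

fiz — violates constraint 4: syllable 1 coda contains /z/ → not permitted
rfimf — violates constraint 5: syllable 1 onset /rf/: /r/ (liquid, 4) → /f/ (fricative, 2) does not rise → not permitted
pvjop — σ1 onset /pvj/ (1→2→5 rises), coda /p/ ok → permitted
tmre.gmra — σ1 onset /tmr/ (1→3→4 rises), coda /∅/ ok; σ2 onset /gmr/ (1→3→4 rises), coda /∅/ ok → permitted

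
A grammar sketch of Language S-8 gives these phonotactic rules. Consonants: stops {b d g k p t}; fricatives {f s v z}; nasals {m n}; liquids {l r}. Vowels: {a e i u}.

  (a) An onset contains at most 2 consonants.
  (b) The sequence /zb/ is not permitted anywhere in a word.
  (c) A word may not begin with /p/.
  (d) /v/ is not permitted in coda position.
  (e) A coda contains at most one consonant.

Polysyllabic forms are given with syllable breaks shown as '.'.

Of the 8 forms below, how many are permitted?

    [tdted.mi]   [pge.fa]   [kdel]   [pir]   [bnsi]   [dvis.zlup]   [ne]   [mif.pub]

4

[tdted.mi] — violates constraint (a): syllable 1 onset /tdt/ has 3 consonants (> 2) → not permitted
[pge.fa] — violates constraint (c): word begins with /p/ → not permitted
[kdel] — σ1 onset /kd/ (2C), coda /l/ ok → permitted
[pir] — violates constraint (c): word begins with /p/ → not permitted
[bnsi] — violates constraint (a): syllable 1 onset /bns/ has 3 consonants (> 2) → not permitted
[dvis.zlup] — σ1 onset /dv/ (2C), coda /s/ ok; σ2 onset /zl/ (2C), coda /p/ ok → permitted
[ne] — σ1 onset /n/, coda /∅/ ok → permitted
[mif.pub] — σ1 onset /m/, coda /f/ ok; σ2 onset /p/, coda /b/ ok → permitted
Permitted: [kdel], [dvis.zlup], [ne], [mif.pub] → 4.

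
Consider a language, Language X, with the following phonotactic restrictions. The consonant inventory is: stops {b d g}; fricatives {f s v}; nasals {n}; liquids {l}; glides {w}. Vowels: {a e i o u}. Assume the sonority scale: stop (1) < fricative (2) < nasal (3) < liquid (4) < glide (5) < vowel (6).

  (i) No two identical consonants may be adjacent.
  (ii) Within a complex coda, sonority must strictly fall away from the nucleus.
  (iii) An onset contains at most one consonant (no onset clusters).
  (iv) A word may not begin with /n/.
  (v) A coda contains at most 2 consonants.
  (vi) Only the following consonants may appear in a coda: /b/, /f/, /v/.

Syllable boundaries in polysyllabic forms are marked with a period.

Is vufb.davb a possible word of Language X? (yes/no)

vufb.davb — σ1 onset /v/, coda /fb/ (2→1 falls) ok; σ2 onset /d/, coda /vb/ (2→1 falls) ok → well-formed

yes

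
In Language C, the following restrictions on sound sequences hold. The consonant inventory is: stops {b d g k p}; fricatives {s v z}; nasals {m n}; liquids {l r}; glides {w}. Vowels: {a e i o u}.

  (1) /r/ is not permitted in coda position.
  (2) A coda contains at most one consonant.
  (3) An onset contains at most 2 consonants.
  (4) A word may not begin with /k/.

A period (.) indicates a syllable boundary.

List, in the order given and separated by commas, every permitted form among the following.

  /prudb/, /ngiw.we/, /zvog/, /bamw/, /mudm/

/ngiw.we/, /zvog/

/prudb/ — violates constraint 2: syllable 1 coda /db/ has 2 consonants (> 1) → not permitted
/ngiw.we/ — σ1 onset /ng/ (2C), coda /w/ ok; σ2 onset /w/, coda /∅/ ok → permitted
/zvog/ — σ1 onset /zv/ (2C), coda /g/ ok → permitted
/bamw/ — violates constraint 2: syllable 1 coda /mw/ has 2 consonants (> 1) → not permitted
/mudm/ — violates constraint 2: syllable 1 coda /dm/ has 2 consonants (> 1) → not permitted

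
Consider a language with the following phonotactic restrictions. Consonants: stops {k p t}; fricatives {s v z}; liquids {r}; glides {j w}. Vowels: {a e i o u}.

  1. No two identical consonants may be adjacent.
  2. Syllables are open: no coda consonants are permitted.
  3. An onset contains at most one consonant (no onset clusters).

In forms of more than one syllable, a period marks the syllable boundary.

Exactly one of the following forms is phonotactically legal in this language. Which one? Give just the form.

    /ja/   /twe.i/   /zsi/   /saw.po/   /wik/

/ja/

/ja/ — σ1 onset /j/, coda /∅/ ok → phonotactically legal
/twe.i/ — violates constraint 3: syllable 1 onset /tw/ has 2 consonants (> 1) → phonotactically illegal
/zsi/ — violates constraint 3: syllable 1 onset /zs/ has 2 consonants (> 1) → phonotactically illegal
/saw.po/ — violates constraint 2: syllable 1 coda /w/ has 1 consonant (> 0) → phonotactically illegal
/wik/ — violates constraint 2: syllable 1 coda /k/ has 1 consonant (> 0) → phonotactically illegal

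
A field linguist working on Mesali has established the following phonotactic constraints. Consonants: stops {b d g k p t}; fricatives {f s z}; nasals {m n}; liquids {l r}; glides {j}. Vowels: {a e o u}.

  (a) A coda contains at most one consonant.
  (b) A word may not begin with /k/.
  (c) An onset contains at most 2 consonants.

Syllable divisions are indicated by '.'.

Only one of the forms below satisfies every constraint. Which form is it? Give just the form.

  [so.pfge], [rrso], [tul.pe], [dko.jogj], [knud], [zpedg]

[so.pfge] — violates constraint (c): syllable 2 onset /pfg/ has 3 consonants (> 2) → phonotactically illegal
[rrso] — violates constraint (c): syllable 1 onset /rrs/ has 3 consonants (> 2) → phonotactically illegal
[tul.pe] — σ1 onset /t/, coda /l/ ok; σ2 onset /p/, coda /∅/ ok → phonotactically legal
[dko.jogj] — violates constraint (a): syllable 2 coda /gj/ has 2 consonants (> 1) → phonotactically illegal
[knud] — violates constraint (b): word begins with /k/ → phonotactically illegal
[zpedg] — violates constraint (a): syllable 1 coda /dg/ has 2 consonants (> 1) → phonotactically illegal

[tul.pe]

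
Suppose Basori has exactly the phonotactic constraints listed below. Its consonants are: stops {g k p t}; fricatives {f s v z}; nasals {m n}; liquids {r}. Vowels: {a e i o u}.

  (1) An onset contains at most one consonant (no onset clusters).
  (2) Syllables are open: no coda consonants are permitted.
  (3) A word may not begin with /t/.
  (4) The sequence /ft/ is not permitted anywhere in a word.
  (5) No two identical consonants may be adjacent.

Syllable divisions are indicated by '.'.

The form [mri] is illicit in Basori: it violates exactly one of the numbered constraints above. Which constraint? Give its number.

1

[mri]: syllable 1 onset /mr/ has 2 consonants (> 1).
This is a violation of constraint 1: "An onset contains at most one consonant (no onset clusters)."
The remaining constraints (2, 3, 4, 5) are satisfied.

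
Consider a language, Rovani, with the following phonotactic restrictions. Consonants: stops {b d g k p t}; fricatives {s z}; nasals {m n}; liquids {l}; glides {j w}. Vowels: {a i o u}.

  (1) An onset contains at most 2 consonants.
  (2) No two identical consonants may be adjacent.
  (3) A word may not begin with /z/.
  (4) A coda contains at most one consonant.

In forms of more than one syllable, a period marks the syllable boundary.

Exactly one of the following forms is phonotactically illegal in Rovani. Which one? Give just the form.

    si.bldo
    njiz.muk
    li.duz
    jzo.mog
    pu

si.bldo

si.bldo — violates constraint 1: syllable 2 onset /bld/ has 3 consonants (> 2) → phonotactically illegal
njiz.muk — σ1 onset /nj/ (2C), coda /z/ ok; σ2 onset /m/, coda /k/ ok → phonotactically legal
li.duz — σ1 onset /l/, coda /∅/ ok; σ2 onset /d/, coda /z/ ok → phonotactically legal
jzo.mog — σ1 onset /jz/ (2C), coda /∅/ ok; σ2 onset /m/, coda /g/ ok → phonotactically legal
pu — σ1 onset /p/, coda /∅/ ok → phonotactically legal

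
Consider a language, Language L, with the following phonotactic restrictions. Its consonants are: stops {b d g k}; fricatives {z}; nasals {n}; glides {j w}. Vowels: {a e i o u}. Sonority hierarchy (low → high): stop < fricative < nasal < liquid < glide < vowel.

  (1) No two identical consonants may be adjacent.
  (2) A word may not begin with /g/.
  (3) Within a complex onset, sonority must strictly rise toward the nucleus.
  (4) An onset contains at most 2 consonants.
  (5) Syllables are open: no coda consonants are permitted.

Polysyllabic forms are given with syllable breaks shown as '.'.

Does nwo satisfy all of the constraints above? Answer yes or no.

nwo — σ1 onset /nw/ (3→5 rises), coda /∅/ ok → permitted

yes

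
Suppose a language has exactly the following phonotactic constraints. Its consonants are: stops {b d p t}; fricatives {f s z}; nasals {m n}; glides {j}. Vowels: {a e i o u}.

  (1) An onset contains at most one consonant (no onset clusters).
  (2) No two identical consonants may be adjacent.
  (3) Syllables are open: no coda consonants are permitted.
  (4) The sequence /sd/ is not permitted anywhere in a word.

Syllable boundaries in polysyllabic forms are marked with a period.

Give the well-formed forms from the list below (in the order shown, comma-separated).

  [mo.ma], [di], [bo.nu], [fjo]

[mo.ma] — σ1 onset /m/, coda /∅/ ok; σ2 onset /m/, coda /∅/ ok → well-formed
[di] — σ1 onset /d/, coda /∅/ ok → well-formed
[bo.nu] — σ1 onset /b/, coda /∅/ ok; σ2 onset /n/, coda /∅/ ok → well-formed
[fjo] — violates constraint 1: syllable 1 onset /fj/ has 2 consonants (> 1) → ill-formed

[mo.ma], [di], [bo.nu]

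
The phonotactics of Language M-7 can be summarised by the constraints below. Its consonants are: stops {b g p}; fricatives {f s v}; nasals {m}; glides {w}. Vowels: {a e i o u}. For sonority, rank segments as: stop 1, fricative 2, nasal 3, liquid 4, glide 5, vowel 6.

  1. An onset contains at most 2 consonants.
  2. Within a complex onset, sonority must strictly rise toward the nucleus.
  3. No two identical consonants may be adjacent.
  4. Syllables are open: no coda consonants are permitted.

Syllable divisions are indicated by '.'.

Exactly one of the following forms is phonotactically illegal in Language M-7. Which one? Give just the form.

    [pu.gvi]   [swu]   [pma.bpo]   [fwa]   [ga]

[pu.gvi] — σ1 onset /p/, coda /∅/ ok; σ2 onset /gv/ (1→2 rises), coda /∅/ ok → phonotactically legal
[swu] — σ1 onset /sw/ (2→5 rises), coda /∅/ ok → phonotactically legal
[pma.bpo] — violates constraint 2: syllable 2 onset /bp/: /b/ (stop, 1) → /p/ (stop, 1) does not rise → phonotactically illegal
[fwa] — σ1 onset /fw/ (2→5 rises), coda /∅/ ok → phonotactically legal
[ga] — σ1 onset /g/, coda /∅/ ok → phonotactically legal

[pma.bpo]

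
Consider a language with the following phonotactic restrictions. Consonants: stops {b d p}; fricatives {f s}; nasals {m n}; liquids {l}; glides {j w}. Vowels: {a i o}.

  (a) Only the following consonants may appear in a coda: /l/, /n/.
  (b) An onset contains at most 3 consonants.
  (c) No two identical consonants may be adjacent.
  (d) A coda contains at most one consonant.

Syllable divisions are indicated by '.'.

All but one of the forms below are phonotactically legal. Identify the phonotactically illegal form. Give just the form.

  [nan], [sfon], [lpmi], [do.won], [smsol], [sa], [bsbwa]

[nan] — σ1 onset /n/, coda /n/ ok → phonotactically legal
[sfon] — σ1 onset /sf/ (2C), coda /n/ ok → phonotactically legal
[lpmi] — σ1 onset /lpm/ (3C), coda /∅/ ok → phonotactically legal
[do.won] — σ1 onset /d/, coda /∅/ ok; σ2 onset /w/, coda /n/ ok → phonotactically legal
[smsol] — σ1 onset /sms/ (3C), coda /l/ ok → phonotactically legal
[sa] — σ1 onset /s/, coda /∅/ ok → phonotactically legal
[bsbwa] — violates constraint (b): syllable 1 onset /bsbw/ has 4 consonants (> 3) → phonotactically illegal

[bsbwa]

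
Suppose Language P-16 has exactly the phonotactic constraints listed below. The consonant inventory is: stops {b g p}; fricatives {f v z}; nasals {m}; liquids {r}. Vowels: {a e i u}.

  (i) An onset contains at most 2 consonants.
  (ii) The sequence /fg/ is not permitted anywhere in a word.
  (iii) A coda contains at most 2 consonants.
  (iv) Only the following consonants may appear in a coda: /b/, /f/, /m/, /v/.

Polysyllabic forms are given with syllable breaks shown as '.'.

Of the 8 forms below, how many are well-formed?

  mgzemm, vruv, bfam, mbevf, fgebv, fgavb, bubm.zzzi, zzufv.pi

mgzemm — violates constraint (i): syllable 1 onset /mgz/ has 3 consonants (> 2) → ill-formed
vruv — σ1 onset /vr/ (2C), coda /v/ ok → well-formed
bfam — σ1 onset /bf/ (2C), coda /m/ ok → well-formed
mbevf — σ1 onset /mb/ (2C), coda /vf/ (2C) ok → well-formed
fgebv — violates constraint (ii): contains banned sequence /fg/ → ill-formed
fgavb — violates constraint (ii): contains banned sequence /fg/ → ill-formed
bubm.zzzi — violates constraint (i): syllable 2 onset /zzz/ has 3 consonants (> 2) → ill-formed
zzufv.pi — σ1 onset /zz/ (2C), coda /fv/ (2C) ok; σ2 onset /p/, coda /∅/ ok → well-formed
Well-formed: vruv, bfam, mbevf, zzufv.pi → 4.

4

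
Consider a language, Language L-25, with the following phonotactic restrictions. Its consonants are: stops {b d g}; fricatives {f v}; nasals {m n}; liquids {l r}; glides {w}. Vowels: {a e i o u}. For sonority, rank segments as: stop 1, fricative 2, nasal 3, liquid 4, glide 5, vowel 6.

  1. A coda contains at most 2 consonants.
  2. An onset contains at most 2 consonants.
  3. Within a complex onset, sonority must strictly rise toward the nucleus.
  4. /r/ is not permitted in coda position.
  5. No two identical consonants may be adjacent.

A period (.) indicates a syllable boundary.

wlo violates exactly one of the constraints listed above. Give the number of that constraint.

wlo: syllable 1 onset /wl/: /w/ (glide, 5) → /l/ (liquid, 4) does not rise.
This is a violation of constraint 3: "Within a complex onset, sonority must strictly rise toward the nucleus."
The remaining constraints (1, 2, 4, 5) are satisfied.

3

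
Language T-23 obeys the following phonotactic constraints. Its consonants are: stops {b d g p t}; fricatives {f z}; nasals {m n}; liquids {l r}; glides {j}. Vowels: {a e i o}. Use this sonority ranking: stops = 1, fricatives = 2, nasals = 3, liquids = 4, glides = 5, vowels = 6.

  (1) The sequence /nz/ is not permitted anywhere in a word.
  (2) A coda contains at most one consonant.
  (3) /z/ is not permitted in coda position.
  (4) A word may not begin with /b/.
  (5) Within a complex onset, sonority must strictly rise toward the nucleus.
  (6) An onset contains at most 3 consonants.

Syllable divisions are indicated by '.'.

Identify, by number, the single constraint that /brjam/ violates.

/brjam/: word begins with /b/.
This is a violation of constraint 4: "A word may not begin with /b/."
The remaining constraints (1, 2, 3, 5, 6) are satisfied.

4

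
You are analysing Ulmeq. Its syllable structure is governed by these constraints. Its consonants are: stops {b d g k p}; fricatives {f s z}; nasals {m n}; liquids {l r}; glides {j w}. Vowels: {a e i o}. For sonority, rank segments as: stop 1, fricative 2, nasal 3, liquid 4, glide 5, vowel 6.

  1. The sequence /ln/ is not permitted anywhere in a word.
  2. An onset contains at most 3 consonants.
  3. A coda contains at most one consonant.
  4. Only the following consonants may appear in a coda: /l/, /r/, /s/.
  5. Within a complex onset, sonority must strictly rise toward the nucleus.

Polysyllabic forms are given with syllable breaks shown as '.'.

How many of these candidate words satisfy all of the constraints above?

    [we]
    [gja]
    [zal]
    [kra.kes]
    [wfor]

[we] — σ1 onset /w/, coda /∅/ ok → well-formed
[gja] — σ1 onset /gj/ (1→5 rises), coda /∅/ ok → well-formed
[zal] — σ1 onset /z/, coda /l/ ok → well-formed
[kra.kes] — σ1 onset /kr/ (1→4 rises), coda /∅/ ok; σ2 onset /k/, coda /s/ ok → well-formed
[wfor] — violates constraint 5: syllable 1 onset /wf/: /w/ (glide, 5) → /f/ (fricative, 2) does not rise → ill-formed
Well-formed: [we], [gja], [zal], [kra.kes] → 4.

4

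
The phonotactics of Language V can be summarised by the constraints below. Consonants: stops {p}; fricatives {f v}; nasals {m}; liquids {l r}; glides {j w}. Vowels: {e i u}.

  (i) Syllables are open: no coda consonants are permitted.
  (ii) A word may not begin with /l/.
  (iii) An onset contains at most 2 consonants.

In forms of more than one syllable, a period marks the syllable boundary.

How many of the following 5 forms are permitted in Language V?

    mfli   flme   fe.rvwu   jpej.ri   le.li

mfli — violates constraint (iii): syllable 1 onset /mfl/ has 3 consonants (> 2) → not permitted
flme — violates constraint (iii): syllable 1 onset /flm/ has 3 consonants (> 2) → not permitted
fe.rvwu — violates constraint (iii): syllable 2 onset /rvw/ has 3 consonants (> 2) → not permitted
jpej.ri — violates constraint (i): syllable 1 coda /j/ has 1 consonant (> 0) → not permitted
le.li — violates constraint (ii): word begins with /l/ → not permitted
No form is permitted → 0.

0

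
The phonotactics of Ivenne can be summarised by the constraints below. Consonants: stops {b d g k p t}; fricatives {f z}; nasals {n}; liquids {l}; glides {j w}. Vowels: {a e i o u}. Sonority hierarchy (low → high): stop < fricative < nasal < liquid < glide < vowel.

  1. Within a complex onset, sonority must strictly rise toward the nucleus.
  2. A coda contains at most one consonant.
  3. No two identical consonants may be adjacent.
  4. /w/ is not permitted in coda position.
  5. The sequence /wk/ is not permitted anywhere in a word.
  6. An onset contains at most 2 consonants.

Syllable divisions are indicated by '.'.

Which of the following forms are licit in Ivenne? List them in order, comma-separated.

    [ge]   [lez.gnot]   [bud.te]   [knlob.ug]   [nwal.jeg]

[ge], [lez.gnot], [bud.te], [nwal.jeg]

[ge] — σ1 onset /g/, coda /∅/ ok → licit
[lez.gnot] — σ1 onset /l/, coda /z/ ok; σ2 onset /gn/ (1→3 rises), coda /t/ ok → licit
[bud.te] — σ1 onset /b/, coda /d/ ok; σ2 onset /t/, coda /∅/ ok → licit
[knlob.ug] — violates constraint 6: syllable 1 onset /knl/ has 3 consonants (> 2) → illicit
[nwal.jeg] — σ1 onset /nw/ (3→5 rises), coda /l/ ok; σ2 onset /j/, coda /g/ ok → licit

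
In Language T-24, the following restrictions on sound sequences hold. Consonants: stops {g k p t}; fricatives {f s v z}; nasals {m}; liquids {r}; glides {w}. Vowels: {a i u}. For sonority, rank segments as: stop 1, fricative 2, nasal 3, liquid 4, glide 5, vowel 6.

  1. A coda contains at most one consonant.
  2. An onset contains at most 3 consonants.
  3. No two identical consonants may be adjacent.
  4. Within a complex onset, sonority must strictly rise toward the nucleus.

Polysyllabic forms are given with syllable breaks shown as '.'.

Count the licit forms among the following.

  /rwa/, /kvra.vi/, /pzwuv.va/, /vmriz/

/rwa/ — σ1 onset /rw/ (4→5 rises), coda /∅/ ok → licit
/kvra.vi/ — σ1 onset /kvr/ (1→2→4 rises), coda /∅/ ok; σ2 onset /v/, coda /∅/ ok → licit
/pzwuv.va/ — violates constraint 3: adjacent identical consonants /vv/ → illicit
/vmriz/ — σ1 onset /vmr/ (2→3→4 rises), coda /z/ ok → licit
Licit: /rwa/, /kvra.vi/, /vmriz/ → 3.

3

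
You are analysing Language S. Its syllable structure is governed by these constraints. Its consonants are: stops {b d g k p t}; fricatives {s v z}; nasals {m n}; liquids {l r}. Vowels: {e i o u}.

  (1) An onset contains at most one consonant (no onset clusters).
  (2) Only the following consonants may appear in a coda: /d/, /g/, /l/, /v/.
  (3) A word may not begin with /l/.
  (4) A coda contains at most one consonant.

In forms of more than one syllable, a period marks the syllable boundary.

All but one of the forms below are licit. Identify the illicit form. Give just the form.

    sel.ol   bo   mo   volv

volv

sel.ol — σ1 onset /s/, coda /l/ ok; σ2 onset /∅/, coda /l/ ok → licit
bo — σ1 onset /b/, coda /∅/ ok → licit
mo — σ1 onset /m/, coda /∅/ ok → licit
volv — violates constraint 4: syllable 1 coda /lv/ has 2 consonants (> 1) → illicit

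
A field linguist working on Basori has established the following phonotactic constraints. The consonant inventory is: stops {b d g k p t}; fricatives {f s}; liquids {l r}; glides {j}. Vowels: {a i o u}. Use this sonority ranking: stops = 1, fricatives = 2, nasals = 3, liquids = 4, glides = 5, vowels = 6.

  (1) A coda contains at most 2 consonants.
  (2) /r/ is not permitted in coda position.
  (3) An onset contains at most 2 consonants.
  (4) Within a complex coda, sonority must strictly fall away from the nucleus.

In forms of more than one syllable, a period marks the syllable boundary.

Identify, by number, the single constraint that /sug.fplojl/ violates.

/sug.fplojl/: syllable 2 onset /fpl/ has 3 consonants (> 2).
This is a violation of constraint 3: "An onset contains at most 2 consonants."
The remaining constraints (1, 2, 4) are satisfied.

3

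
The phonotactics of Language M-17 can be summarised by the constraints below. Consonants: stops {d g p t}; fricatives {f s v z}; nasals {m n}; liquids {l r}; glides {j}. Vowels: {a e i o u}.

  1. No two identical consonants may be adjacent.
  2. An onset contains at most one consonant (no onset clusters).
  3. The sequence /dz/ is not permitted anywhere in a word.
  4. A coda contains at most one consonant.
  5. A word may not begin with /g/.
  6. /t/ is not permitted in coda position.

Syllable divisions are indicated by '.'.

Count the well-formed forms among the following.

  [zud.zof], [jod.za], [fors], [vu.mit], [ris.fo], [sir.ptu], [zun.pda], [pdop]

1

[zud.zof] — violates constraint 3: contains banned sequence /dz/ → ill-formed
[jod.za] — violates constraint 3: contains banned sequence /dz/ → ill-formed
[fors] — violates constraint 4: syllable 1 coda /rs/ has 2 consonants (> 1) → ill-formed
[vu.mit] — violates constraint 6: syllable 2 coda contains /t/ → ill-formed
[ris.fo] — σ1 onset /r/, coda /s/ ok; σ2 onset /f/, coda /∅/ ok → well-formed
[sir.ptu] — violates constraint 2: syllable 2 onset /pt/ has 2 consonants (> 1) → ill-formed
[zun.pda] — violates constraint 2: syllable 2 onset /pd/ has 2 consonants (> 1) → ill-formed
[pdop] — violates constraint 2: syllable 1 onset /pd/ has 2 consonants (> 1) → ill-formed
Well-formed: [ris.fo] → 1.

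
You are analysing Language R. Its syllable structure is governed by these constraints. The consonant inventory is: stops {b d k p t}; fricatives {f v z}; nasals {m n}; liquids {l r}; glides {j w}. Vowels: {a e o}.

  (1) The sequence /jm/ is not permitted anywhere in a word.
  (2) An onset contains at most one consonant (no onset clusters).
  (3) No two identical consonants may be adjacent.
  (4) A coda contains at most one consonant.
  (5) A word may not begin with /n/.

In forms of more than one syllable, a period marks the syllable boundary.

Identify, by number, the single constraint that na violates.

5

na: word begins with /n/.
This is a violation of constraint 5: "A word may not begin with /n/."
The remaining constraints (1, 2, 3, 4) are satisfied.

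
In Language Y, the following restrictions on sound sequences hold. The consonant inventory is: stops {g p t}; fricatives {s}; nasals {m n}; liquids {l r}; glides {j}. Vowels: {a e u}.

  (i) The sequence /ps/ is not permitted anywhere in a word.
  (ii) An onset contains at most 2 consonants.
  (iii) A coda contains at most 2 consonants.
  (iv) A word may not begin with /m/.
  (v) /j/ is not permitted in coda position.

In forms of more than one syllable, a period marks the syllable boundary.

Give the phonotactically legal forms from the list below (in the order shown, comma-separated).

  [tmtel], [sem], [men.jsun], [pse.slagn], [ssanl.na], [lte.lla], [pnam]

[tmtel] — violates constraint (ii): syllable 1 onset /tmt/ has 3 consonants (> 2) → phonotactically illegal
[sem] — σ1 onset /s/, coda /m/ ok → phonotactically legal
[men.jsun] — violates constraint (iv): word begins with /m/ → phonotactically illegal
[pse.slagn] — violates constraint (i): contains banned sequence /ps/ → phonotactically illegal
[ssanl.na] — σ1 onset /ss/ (2C), coda /nl/ (2C) ok; σ2 onset /n/, coda /∅/ ok → phonotactically legal
[lte.lla] — σ1 onset /lt/ (2C), coda /∅/ ok; σ2 onset /ll/ (2C), coda /∅/ ok → phonotactically legal
[pnam] — σ1 onset /pn/ (2C), coda /m/ ok → phonotactically legal

[sem], [ssanl.na], [lte.lla], [pnam]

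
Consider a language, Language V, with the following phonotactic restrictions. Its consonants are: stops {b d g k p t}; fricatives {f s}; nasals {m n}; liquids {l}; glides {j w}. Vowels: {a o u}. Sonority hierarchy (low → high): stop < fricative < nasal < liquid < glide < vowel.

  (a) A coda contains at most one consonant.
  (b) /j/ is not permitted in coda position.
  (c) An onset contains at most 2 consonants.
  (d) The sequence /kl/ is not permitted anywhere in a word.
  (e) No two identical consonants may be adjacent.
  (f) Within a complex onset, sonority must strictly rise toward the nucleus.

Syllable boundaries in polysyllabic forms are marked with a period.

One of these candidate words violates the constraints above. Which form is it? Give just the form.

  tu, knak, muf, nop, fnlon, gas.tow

fnlon

tu — σ1 onset /t/, coda /∅/ ok → licit
knak — σ1 onset /kn/ (1→3 rises), coda /k/ ok → licit
muf — σ1 onset /m/, coda /f/ ok → licit
nop — σ1 onset /n/, coda /p/ ok → licit
fnlon — violates constraint (c): syllable 1 onset /fnl/ has 3 consonants (> 2) → illicit
gas.tow — σ1 onset /g/, coda /s/ ok; σ2 onset /t/, coda /w/ ok → licit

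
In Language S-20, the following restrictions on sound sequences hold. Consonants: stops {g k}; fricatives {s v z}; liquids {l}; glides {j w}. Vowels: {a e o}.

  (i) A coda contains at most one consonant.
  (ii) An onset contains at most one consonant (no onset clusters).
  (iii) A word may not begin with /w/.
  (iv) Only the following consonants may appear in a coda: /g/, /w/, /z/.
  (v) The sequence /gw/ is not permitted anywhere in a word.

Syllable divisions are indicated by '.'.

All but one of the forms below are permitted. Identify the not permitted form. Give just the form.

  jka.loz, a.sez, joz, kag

jka.loz — violates constraint (ii): syllable 1 onset /jk/ has 2 consonants (> 1) → not permitted
a.sez — σ1 onset /∅/, coda /∅/ ok; σ2 onset /s/, coda /z/ ok → permitted
joz — σ1 onset /j/, coda /z/ ok → permitted
kag — σ1 onset /k/, coda /g/ ok → permitted

jka.loz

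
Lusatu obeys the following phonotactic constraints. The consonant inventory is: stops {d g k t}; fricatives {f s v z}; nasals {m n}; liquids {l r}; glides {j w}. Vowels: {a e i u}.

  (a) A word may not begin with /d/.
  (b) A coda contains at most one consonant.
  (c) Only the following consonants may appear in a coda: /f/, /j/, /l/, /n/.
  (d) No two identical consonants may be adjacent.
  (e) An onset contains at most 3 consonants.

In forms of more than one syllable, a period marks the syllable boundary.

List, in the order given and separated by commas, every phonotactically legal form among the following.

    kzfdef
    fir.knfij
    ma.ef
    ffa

kzfdef — violates constraint (e): syllable 1 onset /kzfd/ has 4 consonants (> 3) → phonotactically illegal
fir.knfij — violates constraint (c): syllable 1 coda contains /r/, which is not a licensed coda consonant → phonotactically illegal
ma.ef — σ1 onset /m/, coda /∅/ ok; σ2 onset /∅/, coda /f/ ok → phonotactically legal
ffa — violates constraint (d): adjacent identical consonants /ff/ → phonotactically illegal

ma.ef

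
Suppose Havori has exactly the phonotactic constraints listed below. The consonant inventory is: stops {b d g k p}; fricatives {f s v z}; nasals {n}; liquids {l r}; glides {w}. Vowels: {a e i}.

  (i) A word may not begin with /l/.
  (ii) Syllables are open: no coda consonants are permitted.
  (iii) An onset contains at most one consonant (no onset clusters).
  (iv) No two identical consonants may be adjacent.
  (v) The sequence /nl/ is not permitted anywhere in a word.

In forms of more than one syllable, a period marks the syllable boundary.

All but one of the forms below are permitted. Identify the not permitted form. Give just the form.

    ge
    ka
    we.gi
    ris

ris

ge — σ1 onset /g/, coda /∅/ ok → permitted
ka — σ1 onset /k/, coda /∅/ ok → permitted
we.gi — σ1 onset /w/, coda /∅/ ok; σ2 onset /g/, coda /∅/ ok → permitted
ris — violates constraint (ii): syllable 1 coda /s/ has 1 consonant (> 0) → not permitted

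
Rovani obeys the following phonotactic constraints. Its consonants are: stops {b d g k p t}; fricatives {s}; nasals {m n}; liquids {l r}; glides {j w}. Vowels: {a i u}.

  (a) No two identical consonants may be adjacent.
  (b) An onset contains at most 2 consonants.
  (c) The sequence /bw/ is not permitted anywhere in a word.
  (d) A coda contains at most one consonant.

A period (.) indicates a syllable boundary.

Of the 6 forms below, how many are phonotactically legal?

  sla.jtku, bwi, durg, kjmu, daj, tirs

1

sla.jtku — violates constraint (b): syllable 2 onset /jtk/ has 3 consonants (> 2) → phonotactically illegal
bwi — violates constraint (c): contains banned sequence /bw/ → phonotactically illegal
durg — violates constraint (d): syllable 1 coda /rg/ has 2 consonants (> 1) → phonotactically illegal
kjmu — violates constraint (b): syllable 1 onset /kjm/ has 3 consonants (> 2) → phonotactically illegal
daj — σ1 onset /d/, coda /j/ ok → phonotactically legal
tirs — violates constraint (d): syllable 1 coda /rs/ has 2 consonants (> 1) → phonotactically illegal
Phonotactically legal: daj → 1.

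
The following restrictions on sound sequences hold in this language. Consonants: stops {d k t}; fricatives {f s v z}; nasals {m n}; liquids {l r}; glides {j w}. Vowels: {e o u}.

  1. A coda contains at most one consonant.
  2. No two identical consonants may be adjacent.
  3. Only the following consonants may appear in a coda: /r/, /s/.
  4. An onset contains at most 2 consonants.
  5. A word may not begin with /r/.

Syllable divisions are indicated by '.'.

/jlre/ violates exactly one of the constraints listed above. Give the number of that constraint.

/jlre/: syllable 1 onset /jlr/ has 3 consonants (> 2).
This is a violation of constraint 4: "An onset contains at most 2 consonants."
The remaining constraints (1, 2, 3, 5) are satisfied.

4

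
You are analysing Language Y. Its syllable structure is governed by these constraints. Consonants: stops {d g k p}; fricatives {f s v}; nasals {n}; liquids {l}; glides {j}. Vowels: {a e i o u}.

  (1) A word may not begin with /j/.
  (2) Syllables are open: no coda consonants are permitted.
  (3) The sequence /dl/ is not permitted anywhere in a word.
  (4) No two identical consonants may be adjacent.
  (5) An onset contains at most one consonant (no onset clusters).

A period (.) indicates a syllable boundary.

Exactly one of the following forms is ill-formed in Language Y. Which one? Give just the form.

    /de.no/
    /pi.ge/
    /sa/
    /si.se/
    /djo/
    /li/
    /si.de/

/de.no/ — σ1 onset /d/, coda /∅/ ok; σ2 onset /n/, coda /∅/ ok → well-formed
/pi.ge/ — σ1 onset /p/, coda /∅/ ok; σ2 onset /g/, coda /∅/ ok → well-formed
/sa/ — σ1 onset /s/, coda /∅/ ok → well-formed
/si.se/ — σ1 onset /s/, coda /∅/ ok; σ2 onset /s/, coda /∅/ ok → well-formed
/djo/ — violates constraint 5: syllable 1 onset /dj/ has 2 consonants (> 1) → ill-formed
/li/ — σ1 onset /l/, coda /∅/ ok → well-formed
/si.de/ — σ1 onset /s/, coda /∅/ ok; σ2 onset /d/, coda /∅/ ok → well-formed

/djo/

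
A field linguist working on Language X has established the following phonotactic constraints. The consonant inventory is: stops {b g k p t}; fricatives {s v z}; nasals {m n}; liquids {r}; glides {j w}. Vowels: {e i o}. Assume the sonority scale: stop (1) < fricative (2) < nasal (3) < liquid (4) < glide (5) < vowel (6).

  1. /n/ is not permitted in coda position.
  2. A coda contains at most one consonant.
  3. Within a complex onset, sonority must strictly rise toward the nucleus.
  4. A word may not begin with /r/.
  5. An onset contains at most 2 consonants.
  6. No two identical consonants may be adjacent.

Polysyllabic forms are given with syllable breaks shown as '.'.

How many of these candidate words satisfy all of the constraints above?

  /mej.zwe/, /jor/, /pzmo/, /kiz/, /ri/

3

/mej.zwe/ — σ1 onset /m/, coda /j/ ok; σ2 onset /zw/ (2→5 rises), coda /∅/ ok → phonotactically legal
/jor/ — σ1 onset /j/, coda /r/ ok → phonotactically legal
/pzmo/ — violates constraint 5: syllable 1 onset /pzm/ has 3 consonants (> 2) → phonotactically illegal
/kiz/ — σ1 onset /k/, coda /z/ ok → phonotactically legal
/ri/ — violates constraint 4: word begins with /r/ → phonotactically illegal
Phonotactically legal: /mej.zwe/, /jor/, /kiz/ → 3.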